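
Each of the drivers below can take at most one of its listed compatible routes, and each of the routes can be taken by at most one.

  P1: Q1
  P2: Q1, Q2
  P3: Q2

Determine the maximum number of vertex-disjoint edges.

Unit-capacity flow: source→left, listed edges, right→sink; max matching = max flow.
Augmenting path P1→Q1 (+1); matched 1.
Augmenting path P2→Q2 (+1); matched 2.
No augmenting path remains; maximum matching = 2.
König certificate: {Q1, Q2} is a vertex cover of size 2 (every listed pair touches it), so no matching can be larger.

2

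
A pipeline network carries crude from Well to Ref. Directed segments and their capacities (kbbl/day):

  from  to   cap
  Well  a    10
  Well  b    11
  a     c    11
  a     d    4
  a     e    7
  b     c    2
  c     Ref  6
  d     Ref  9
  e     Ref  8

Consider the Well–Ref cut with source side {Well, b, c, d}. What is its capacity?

Edges leaving {Well, b, c, d}: Well→a (10), c→Ref (6), d→Ref (9).
Cut capacity = 10 + 6 + 9 = 25.

25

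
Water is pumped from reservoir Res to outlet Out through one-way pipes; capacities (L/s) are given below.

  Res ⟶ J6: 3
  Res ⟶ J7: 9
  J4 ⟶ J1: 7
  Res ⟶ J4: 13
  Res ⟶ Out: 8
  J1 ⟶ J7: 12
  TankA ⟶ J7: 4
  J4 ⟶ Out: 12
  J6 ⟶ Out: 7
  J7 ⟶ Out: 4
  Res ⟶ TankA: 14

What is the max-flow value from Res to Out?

Augment Res→Out: bottleneck 8, flow now 8.
Augment Res→J4→Out: bottleneck 12, flow now 20.
Augment Res→J6→Out: bottleneck 3, flow now 23.
Augment Res→J7→Out: bottleneck 4, flow now 27.
No augmenting path remains; maximum flow = 27.
In the residual graph, reachable from Res: {Res, J4, J1, TankA, J7}.
Min-cut edges: Res→J6 (3), Res→Out (8), J4→Out (12), J7→Out (4); capacity 3 + 8 + 12 + 4 = 27.
This cut is saturated, so no flow can exceed 27.

27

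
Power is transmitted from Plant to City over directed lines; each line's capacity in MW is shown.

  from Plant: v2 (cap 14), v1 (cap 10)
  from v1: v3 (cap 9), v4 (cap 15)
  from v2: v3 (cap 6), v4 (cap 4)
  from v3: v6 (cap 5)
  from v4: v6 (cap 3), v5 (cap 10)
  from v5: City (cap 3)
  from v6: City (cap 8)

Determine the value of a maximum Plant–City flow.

Augment Plant→v1→v3→v6→City: bottleneck 5, flow now 5.
Augment Plant→v1→v4→v5→City: bottleneck 3, flow now 8.
Augment Plant→v1→v4→v6→City: bottleneck 2, flow now 10.
Augment Plant→v2→v4→v6→City: bottleneck 1, flow now 11.
No augmenting path remains; maximum flow = 11.
In the residual graph, reachable from Plant: {Plant, v1, v2, v3, v4, v5}.
Min-cut edges: v3→v6 (5), v4→v6 (3), v5→City (3); capacity 5 + 3 + 3 = 11.
This cut is saturated, so no flow can exceed 11.

11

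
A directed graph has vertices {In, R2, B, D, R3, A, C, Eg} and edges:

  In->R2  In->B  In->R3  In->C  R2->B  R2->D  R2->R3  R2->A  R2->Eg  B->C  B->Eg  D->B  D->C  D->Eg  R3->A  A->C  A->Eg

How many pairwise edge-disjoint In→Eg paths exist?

3

Assign every edge capacity 1; by Menger, the answer equals the max flow.
Path In→R2→Eg (+1); total 1.
Path In→B→Eg (+1); total 2.
Path In→R3→A→Eg (+1); total 3.
No residual In→Eg path; max flow = 3.
Certifying cut of size 3: {In→B, In→R2, In→R3}.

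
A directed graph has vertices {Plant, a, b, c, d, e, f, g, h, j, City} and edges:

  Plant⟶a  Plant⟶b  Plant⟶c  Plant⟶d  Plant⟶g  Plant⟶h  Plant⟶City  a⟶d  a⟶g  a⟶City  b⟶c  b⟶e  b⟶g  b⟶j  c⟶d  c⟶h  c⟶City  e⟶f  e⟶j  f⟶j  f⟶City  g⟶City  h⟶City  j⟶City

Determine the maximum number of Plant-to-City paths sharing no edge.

6

Assign every edge capacity 1; by Menger, the answer equals the max flow.
Path Plant→City (+1); total 1.
Path Plant→a→City (+1); total 2.
Path Plant→c→City (+1); total 3.
Path Plant→g→City (+1); total 4.
Path Plant→h→City (+1); total 5.
Path Plant→b→j→City (+1); total 6.
No residual Plant→City path; max flow = 6.
Certifying cut of size 6: {Plant→City, Plant→a, Plant→b, Plant→c, Plant→g, Plant→h}.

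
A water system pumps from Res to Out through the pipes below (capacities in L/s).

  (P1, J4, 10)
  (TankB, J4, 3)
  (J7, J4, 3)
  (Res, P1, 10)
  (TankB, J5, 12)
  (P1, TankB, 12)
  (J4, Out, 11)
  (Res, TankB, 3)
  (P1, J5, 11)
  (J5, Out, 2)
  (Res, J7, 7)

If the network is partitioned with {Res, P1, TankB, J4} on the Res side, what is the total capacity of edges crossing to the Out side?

Edges leaving {Res, P1, TankB, J4}: Res→J7 (7), P1→J5 (11), TankB→J5 (12), J4→Out (11).
Cut capacity = 7 + 11 + 12 + 11 = 41.

41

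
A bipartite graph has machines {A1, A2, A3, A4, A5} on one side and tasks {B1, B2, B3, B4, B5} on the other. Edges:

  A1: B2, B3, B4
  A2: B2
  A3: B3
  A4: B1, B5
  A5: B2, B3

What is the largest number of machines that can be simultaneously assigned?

4

Unit-capacity flow: source→left, listed edges, right→sink; max matching = max flow.
Augmenting path A1→B2 (+1); matched 1.
Augmenting path A3→B3 (+1); matched 2.
Augmenting path A4→B1 (+1); matched 3.
Augmenting path A2→B2→A1→B4 (+1); matched 4.
No augmenting path remains; maximum matching = 4.
König certificate: {A1, A4, B2, B3} is a vertex cover of size 4 (every listed pair touches it), so no matching can be larger.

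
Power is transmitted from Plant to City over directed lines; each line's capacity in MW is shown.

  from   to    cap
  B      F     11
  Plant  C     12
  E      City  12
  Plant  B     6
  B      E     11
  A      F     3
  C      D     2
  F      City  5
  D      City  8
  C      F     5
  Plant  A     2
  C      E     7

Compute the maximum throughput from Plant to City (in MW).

19

Augment Plant→A→F→City: bottleneck 2, flow now 2.
Augment Plant→B→E→City: bottleneck 6, flow now 8.
Augment Plant→C→D→City: bottleneck 2, flow now 10.
Augment Plant→C→E→City: bottleneck 6, flow now 16.
Augment Plant→C→F→City: bottleneck 3, flow now 19.
No augmenting path remains; maximum flow = 19.
In the residual graph, reachable from Plant: {Plant, A, B, C, E, F}.
Min-cut edges: C→D (2), E→City (12), F→City (5); capacity 2 + 12 + 5 = 19.
This cut is saturated, so no flow can exceed 19.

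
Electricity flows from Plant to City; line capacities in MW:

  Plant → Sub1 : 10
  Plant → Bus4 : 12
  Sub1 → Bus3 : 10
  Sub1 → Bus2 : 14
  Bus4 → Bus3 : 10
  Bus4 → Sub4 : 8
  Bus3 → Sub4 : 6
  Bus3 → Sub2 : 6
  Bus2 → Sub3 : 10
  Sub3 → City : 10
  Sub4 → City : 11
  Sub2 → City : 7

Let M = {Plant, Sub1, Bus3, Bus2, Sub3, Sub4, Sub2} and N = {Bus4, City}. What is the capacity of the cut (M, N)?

Edges leaving {Plant, Sub1, Bus3, Bus2, Sub3, Sub4, Sub2}: Plant→Bus4 (12), Sub3→City (10), Sub4→City (11), Sub2→City (7).
Cut capacity = 12 + 10 + 11 + 7 = 40.

40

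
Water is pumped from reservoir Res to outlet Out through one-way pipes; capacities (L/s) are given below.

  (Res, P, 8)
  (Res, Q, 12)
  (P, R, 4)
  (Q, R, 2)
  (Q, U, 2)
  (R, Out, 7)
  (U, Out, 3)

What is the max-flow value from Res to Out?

Augment Res→P→R→Out: bottleneck 4, flow now 4.
Augment Res→Q→R→Out: bottleneck 2, flow now 6.
Augment Res→Q→U→Out: bottleneck 2, flow now 8.
No augmenting path remains; maximum flow = 8.
In the residual graph, reachable from Res: {Res, P, Q}.
Min-cut edges: P→R (4), Q→R (2), Q→U (2); capacity 4 + 2 + 2 = 8.
This cut is saturated, so no flow can exceed 8.

8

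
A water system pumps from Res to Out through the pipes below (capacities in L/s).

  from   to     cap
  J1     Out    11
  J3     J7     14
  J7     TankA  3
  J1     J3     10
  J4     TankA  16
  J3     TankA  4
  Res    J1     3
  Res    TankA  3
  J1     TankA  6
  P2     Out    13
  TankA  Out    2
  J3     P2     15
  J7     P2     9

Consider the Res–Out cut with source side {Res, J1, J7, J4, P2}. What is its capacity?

Edges leaving {Res, J1, J7, J4, P2}: Res→TankA (3), J1→J3 (10), J1→TankA (6), J1→Out (11), J7→TankA (3), J4→TankA (16), P2→Out (13).
Cut capacity = 3 + 10 + 6 + 11 + 3 + 16 + 13 = 62.

62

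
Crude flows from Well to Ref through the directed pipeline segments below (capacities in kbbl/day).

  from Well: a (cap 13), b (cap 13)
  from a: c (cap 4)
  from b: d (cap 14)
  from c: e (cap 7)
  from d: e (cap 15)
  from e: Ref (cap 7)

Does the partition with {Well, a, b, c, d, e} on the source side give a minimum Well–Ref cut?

Given cut capacity: 7 = 7.
Augment Well→a→c→e→Ref: bottleneck 4, flow now 4.
Augment Well→b→d→e→Ref: bottleneck 3, flow now 7.
No augmenting path remains; maximum flow = 7.
Cut capacity 7 equals the max flow, so it is a minimum cut.

Yes — it is a minimum cut (capacity 7).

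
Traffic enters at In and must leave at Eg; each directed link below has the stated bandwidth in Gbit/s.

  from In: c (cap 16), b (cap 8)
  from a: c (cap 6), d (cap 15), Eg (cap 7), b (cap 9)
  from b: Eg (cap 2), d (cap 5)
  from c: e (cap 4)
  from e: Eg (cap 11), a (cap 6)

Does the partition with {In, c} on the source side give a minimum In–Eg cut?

No — its capacity is 12, but the minimum cut has capacity 6.

Given cut capacity: 8 + 4 = 12.
Augment In→b→Eg: bottleneck 2, flow now 2.
Augment In→c→e→Eg: bottleneck 4, flow now 6.
No augmenting path remains; maximum flow = 6.
In the residual graph, reachable from In: {In, b, c, d}.
Min-cut edges: b→Eg (2), c→e (4); capacity 2 + 4 = 6.
Cut capacity 12 exceeds the max flow 6, so it is not minimum.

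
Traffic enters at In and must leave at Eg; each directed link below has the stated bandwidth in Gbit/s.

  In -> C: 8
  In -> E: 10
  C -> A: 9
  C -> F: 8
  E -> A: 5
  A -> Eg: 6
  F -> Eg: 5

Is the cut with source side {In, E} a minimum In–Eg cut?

Given cut capacity: 8 + 5 = 13.
Augment In→C→A→Eg: bottleneck 6, flow now 6.
Augment In→C→F→Eg: bottleneck 2, flow now 8.
Augment In→E→A→C→F→Eg: bottleneck 3, flow now 11. (uses reverse residual edge)
No augmenting path remains; maximum flow = 11.
In the residual graph, reachable from In: {In, C, E, A, F}.
Min-cut edges: A→Eg (6), F→Eg (5); capacity 6 + 5 = 11.
Cut capacity 13 exceeds the max flow 11, so it is not minimum.

No — its capacity is 13, but the minimum cut has capacity 11.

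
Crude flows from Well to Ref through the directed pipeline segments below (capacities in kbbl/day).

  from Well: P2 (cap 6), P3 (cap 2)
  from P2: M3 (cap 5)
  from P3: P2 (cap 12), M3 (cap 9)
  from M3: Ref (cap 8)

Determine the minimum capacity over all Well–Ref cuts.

7

Augment Well→P2→M3→Ref: bottleneck 5, flow now 5.
Augment Well→P3→M3→Ref: bottleneck 2, flow now 7.
No augmenting path remains; maximum flow = 7.
By max-flow min-cut, the minimum cut capacity equals the max flow.
In the residual graph, reachable from Well: {Well, P2}.
Min-cut edges: Well→P3 (2), P2→M3 (5); capacity 2 + 5 = 7.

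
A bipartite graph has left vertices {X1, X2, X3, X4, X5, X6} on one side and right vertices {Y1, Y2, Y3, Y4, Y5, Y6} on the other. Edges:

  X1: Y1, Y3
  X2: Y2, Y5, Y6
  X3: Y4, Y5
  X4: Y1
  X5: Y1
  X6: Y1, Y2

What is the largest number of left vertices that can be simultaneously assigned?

5

Unit-capacity flow: source→left, listed edges, right→sink; max matching = max flow.
Augmenting path X1→Y1 (+1); matched 1.
Augmenting path X2→Y2 (+1); matched 2.
Augmenting path X3→Y4 (+1); matched 3.
Augmenting path X4→Y1→X1→Y3 (+1); matched 4.
Augmenting path X6→Y2→X2→Y5 (+1); matched 5.
No augmenting path remains; maximum matching = 5.
König certificate: {X1, X2, X3, X6, Y1} is a vertex cover of size 5 (every listed pair touches it), so no matching can be larger.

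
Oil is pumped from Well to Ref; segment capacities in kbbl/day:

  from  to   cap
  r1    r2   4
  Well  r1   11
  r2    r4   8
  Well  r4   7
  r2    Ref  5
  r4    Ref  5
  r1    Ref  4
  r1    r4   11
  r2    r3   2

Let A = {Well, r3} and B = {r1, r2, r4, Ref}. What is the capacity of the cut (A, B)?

Edges leaving {Well, r3}: Well→r1 (11), Well→r4 (7).
Cut capacity = 11 + 7 = 18.

18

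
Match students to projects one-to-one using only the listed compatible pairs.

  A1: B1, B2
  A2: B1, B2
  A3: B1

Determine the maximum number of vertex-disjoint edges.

2

Unit-capacity flow: source→left, listed edges, right→sink; max matching = max flow.
Augmenting path A1→B1 (+1); matched 1.
Augmenting path A2→B2 (+1); matched 2.
No augmenting path remains; maximum matching = 2.
König certificate: {B1, B2} is a vertex cover of size 2 (every listed pair touches it), so no matching can be larger.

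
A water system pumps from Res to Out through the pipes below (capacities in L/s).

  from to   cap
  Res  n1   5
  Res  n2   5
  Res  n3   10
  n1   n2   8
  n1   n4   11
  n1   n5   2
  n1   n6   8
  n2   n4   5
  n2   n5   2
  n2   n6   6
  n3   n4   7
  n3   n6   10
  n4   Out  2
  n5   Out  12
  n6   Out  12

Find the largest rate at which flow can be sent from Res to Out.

Augment Res→n1→n4→Out: bottleneck 2, flow now 2.
Augment Res→n1→n5→Out: bottleneck 2, flow now 4.
Augment Res→n1→n6→Out: bottleneck 1, flow now 5.
Augment Res→n2→n5→Out: bottleneck 2, flow now 7.
Augment Res→n2→n6→Out: bottleneck 3, flow now 10.
Augment Res→n3→n6→Out: bottleneck 8, flow now 18.
No augmenting path remains; maximum flow = 18.
In the residual graph, reachable from Res: {Res, n1, n2, n3, n4, n6}.
Min-cut edges: n1→n5 (2), n2→n5 (2), n4→Out (2), n6→Out (12); capacity 2 + 2 + 2 + 12 = 18.
This cut is saturated, so no flow can exceed 18.

18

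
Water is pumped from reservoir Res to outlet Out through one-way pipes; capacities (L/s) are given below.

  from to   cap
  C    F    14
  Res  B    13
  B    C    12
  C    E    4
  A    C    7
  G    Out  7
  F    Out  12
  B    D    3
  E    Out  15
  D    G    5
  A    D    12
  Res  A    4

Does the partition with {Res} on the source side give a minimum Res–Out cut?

Yes — it is a minimum cut (capacity 17).

Given cut capacity: 4 + 13 = 17.
Augment Res→A→C→E→Out: bottleneck 4, flow now 4.
Augment Res→B→C→F→Out: bottleneck 12, flow now 16.
Augment Res→B→D→G→Out: bottleneck 1, flow now 17.
No augmenting path remains; maximum flow = 17.
Cut capacity 17 equals the max flow, so it is a minimum cut.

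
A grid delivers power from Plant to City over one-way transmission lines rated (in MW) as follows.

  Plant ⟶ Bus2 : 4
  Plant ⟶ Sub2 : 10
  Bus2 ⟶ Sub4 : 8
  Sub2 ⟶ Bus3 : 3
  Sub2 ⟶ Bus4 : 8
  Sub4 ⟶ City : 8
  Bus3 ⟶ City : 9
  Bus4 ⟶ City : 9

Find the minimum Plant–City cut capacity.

14

Augment Plant→Bus2→Sub4→City: bottleneck 4, flow now 4.
Augment Plant→Sub2→Bus3→City: bottleneck 3, flow now 7.
Augment Plant→Sub2→Bus4→City: bottleneck 7, flow now 14.
No augmenting path remains; maximum flow = 14.
By max-flow min-cut, the minimum cut capacity equals the max flow.
In the residual graph, reachable from Plant: {Plant}.
Min-cut edges: Plant→Bus2 (4), Plant→Sub2 (10); capacity 4 + 10 = 14.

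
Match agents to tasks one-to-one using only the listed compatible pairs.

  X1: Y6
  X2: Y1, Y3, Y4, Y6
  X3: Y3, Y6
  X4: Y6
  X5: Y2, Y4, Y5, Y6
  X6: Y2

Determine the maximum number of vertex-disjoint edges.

5

Unit-capacity flow: source→left, listed edges, right→sink; max matching = max flow.
Augmenting path X1→Y6 (+1); matched 1.
Augmenting path X2→Y1 (+1); matched 2.
Augmenting path X3→Y3 (+1); matched 3.
Augmenting path X5→Y2 (+1); matched 4.
Augmenting path X6→Y2→X5→Y4 (+1); matched 5.
No augmenting path remains; maximum matching = 5.
König certificate: {X2, X3, X5, X6, Y6} is a vertex cover of size 5 (every listed pair touches it), so no matching can be larger.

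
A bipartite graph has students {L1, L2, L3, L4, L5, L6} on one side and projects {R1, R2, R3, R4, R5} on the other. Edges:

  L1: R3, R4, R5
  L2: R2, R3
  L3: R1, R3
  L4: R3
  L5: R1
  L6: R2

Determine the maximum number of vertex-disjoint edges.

Unit-capacity flow: source→left, listed edges, right→sink; max matching = max flow.
Augmenting path L1→R3 (+1); matched 1.
Augmenting path L2→R2 (+1); matched 2.
Augmenting path L3→R1 (+1); matched 3.
Augmenting path L4→R3→L1→R4 (+1); matched 4.
No augmenting path remains; maximum matching = 4.
König certificate: {L1, R1, R2, R3} is a vertex cover of size 4 (every listed pair touches it), so no matching can be larger.

4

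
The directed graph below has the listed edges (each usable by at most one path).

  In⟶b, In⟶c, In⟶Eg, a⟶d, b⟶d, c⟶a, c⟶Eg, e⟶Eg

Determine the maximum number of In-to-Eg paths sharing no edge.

2

Assign every edge capacity 1; by Menger, the answer equals the max flow.
Path In→Eg (+1); total 1.
Path In→c→Eg (+1); total 2.
No residual In→Eg path; max flow = 2.
Certifying cut of size 2: {In→Eg, In→c}.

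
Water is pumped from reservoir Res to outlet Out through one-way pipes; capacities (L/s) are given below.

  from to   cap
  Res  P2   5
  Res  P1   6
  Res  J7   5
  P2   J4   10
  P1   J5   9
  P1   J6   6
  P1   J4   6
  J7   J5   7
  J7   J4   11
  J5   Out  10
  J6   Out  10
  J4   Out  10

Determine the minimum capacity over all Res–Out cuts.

16

Augment Res→P2→J4→Out: bottleneck 5, flow now 5.
Augment Res→P1→J5→Out: bottleneck 6, flow now 11.
Augment Res→J7→J5→Out: bottleneck 4, flow now 15.
Augment Res→J7→J4→Out: bottleneck 1, flow now 16.
No augmenting path remains; maximum flow = 16.
By max-flow min-cut, the minimum cut capacity equals the max flow.
In the residual graph, reachable from Res: {Res}.
Min-cut edges: Res→P2 (5), Res→P1 (6), Res→J7 (5); capacity 5 + 6 + 5 = 16.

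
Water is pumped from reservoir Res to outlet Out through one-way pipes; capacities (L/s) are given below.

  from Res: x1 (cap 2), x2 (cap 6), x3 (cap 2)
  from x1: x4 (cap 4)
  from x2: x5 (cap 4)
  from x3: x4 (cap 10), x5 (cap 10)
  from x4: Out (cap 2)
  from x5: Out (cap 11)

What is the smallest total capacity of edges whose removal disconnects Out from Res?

8

Augment Res→x1→x4→Out: bottleneck 2, flow now 2.
Augment Res→x2→x5→Out: bottleneck 4, flow now 6.
Augment Res→x3→x5→Out: bottleneck 2, flow now 8.
No augmenting path remains; maximum flow = 8.
By max-flow min-cut, the minimum cut capacity equals the max flow.
In the residual graph, reachable from Res: {Res, x2}.
Min-cut edges: Res→x1 (2), Res→x3 (2), x2→x5 (4); capacity 2 + 2 + 4 = 8.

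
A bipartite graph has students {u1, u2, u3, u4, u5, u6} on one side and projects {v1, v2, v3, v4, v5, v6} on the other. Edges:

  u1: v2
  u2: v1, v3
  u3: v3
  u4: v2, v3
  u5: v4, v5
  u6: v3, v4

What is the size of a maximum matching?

5

Unit-capacity flow: source→left, listed edges, right→sink; max matching = max flow.
Augmenting path u1→v2 (+1); matched 1.
Augmenting path u2→v1 (+1); matched 2.
Augmenting path u3→v3 (+1); matched 3.
Augmenting path u5→v4 (+1); matched 4.
Augmenting path u6→v4→u5→v5 (+1); matched 5.
No augmenting path remains; maximum matching = 5.
König certificate: {u2, u5, u6, v2, v3} is a vertex cover of size 5 (every listed pair touches it), so no matching can be larger.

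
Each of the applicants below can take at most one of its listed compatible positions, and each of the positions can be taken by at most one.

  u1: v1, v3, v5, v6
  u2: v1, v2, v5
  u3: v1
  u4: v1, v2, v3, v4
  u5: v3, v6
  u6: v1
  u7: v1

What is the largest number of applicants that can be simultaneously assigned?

5

Unit-capacity flow: source→left, listed edges, right→sink; max matching = max flow.
Augmenting path u1→v1 (+1); matched 1.
Augmenting path u2→v2 (+1); matched 2.
Augmenting path u4→v3 (+1); matched 3.
Augmenting path u5→v6 (+1); matched 4.
Augmenting path u3→v1→u1→v5 (+1); matched 5.
No augmenting path remains; maximum matching = 5.
König certificate: {u1, u2, u4, u5, v1} is a vertex cover of size 5 (every listed pair touches it), so no matching can be larger.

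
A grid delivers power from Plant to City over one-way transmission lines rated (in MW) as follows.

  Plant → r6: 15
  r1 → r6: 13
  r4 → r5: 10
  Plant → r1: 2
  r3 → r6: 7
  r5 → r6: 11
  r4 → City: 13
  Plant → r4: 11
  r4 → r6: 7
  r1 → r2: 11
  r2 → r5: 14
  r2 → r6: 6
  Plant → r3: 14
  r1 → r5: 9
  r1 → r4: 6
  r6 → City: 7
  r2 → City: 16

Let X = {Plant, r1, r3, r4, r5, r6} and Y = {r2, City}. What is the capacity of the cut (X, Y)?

Edges leaving {Plant, r1, r3, r4, r5, r6}: r1→r2 (11), r4→City (13), r6→City (7).
Cut capacity = 11 + 13 + 7 = 31.

31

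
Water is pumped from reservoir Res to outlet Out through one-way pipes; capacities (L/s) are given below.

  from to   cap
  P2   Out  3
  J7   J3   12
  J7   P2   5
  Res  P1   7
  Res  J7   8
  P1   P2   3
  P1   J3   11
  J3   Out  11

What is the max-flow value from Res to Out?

14

Augment Res→J7→J3→Out: bottleneck 8, flow now 8.
Augment Res→P1→J3→Out: bottleneck 3, flow now 11.
Augment Res→P1→P2→Out: bottleneck 3, flow now 14.
No augmenting path remains; maximum flow = 14.
In the residual graph, reachable from Res: {Res, J7, P1, J3, P2}.
Min-cut edges: J3→Out (11), P2→Out (3); capacity 11 + 3 = 14.
This cut is saturated, so no flow can exceed 14.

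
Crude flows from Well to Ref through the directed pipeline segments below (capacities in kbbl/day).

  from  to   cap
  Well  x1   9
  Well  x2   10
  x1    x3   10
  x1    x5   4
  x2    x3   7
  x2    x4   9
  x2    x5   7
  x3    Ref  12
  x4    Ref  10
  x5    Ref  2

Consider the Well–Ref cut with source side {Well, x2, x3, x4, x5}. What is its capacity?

33

Edges leaving {Well, x2, x3, x4, x5}: Well→x1 (9), x3→Ref (12), x4→Ref (10), x5→Ref (2).
Cut capacity = 9 + 12 + 10 + 2 = 33.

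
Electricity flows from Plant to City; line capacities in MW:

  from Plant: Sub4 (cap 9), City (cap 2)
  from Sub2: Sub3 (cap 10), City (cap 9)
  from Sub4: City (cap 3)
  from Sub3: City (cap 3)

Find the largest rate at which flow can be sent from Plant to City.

5

Augment Plant→City: bottleneck 2, flow now 2.
Augment Plant→Sub4→City: bottleneck 3, flow now 5.
No augmenting path remains; maximum flow = 5.
In the residual graph, reachable from Plant: {Plant, Sub4}.
Min-cut edges: Plant→City (2), Sub4→City (3); capacity 2 + 3 = 5.
This cut is saturated, so no flow can exceed 5.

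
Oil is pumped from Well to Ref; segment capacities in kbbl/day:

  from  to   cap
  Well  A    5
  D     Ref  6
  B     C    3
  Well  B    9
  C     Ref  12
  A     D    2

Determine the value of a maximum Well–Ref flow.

Augment Well→A→D→Ref: bottleneck 2, flow now 2.
Augment Well→B→C→Ref: bottleneck 3, flow now 5.
No augmenting path remains; maximum flow = 5.
In the residual graph, reachable from Well: {Well, A, B}.
Min-cut edges: A→D (2), B→C (3); capacity 2 + 3 = 5.
This cut is saturated, so no flow can exceed 5.

5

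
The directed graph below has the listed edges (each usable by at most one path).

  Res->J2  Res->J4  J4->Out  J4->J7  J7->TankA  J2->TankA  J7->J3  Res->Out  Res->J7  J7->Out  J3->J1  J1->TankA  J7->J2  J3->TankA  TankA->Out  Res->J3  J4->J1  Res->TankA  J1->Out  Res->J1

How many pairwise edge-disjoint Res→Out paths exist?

5

Assign every edge capacity 1; by Menger, the answer equals the max flow.
Path Res→Out (+1); total 1.
Path Res→J4→Out (+1); total 2.
Path Res→J1→Out (+1); total 3.
Path Res→J7→Out (+1); total 4.
Path Res→TankA→Out (+1); total 5.
No residual Res→Out path; max flow = 5.
Certifying cut of size 5: {J1→Out, Res→J4, Res→J7, Res→Out, TankA→Out}.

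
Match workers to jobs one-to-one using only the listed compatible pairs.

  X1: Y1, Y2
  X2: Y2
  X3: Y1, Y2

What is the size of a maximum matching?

2

Unit-capacity flow: source→left, listed edges, right→sink; max matching = max flow.
Augmenting path X1→Y1 (+1); matched 1.
Augmenting path X2→Y2 (+1); matched 2.
No augmenting path remains; maximum matching = 2.
König certificate: {Y1, Y2} is a vertex cover of size 2 (every listed pair touches it), so no matching can be larger.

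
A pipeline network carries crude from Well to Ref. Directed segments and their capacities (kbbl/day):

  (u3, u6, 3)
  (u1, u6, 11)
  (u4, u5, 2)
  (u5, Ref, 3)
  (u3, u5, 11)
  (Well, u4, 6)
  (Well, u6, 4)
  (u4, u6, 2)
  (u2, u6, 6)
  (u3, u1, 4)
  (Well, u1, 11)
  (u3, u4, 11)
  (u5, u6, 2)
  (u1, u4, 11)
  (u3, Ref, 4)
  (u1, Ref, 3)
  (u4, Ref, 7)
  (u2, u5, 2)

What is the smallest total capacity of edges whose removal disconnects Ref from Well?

12

Augment Well→u1→Ref: bottleneck 3, flow now 3.
Augment Well→u4→Ref: bottleneck 6, flow now 9.
Augment Well→u1→u4→Ref: bottleneck 1, flow now 10.
Augment Well→u1→u4→u5→Ref: bottleneck 2, flow now 12.
No augmenting path remains; maximum flow = 12.
By max-flow min-cut, the minimum cut capacity equals the max flow.
In the residual graph, reachable from Well: {Well, u1, u4, u6}.
Min-cut edges: u1→Ref (3), u4→u5 (2), u4→Ref (7); capacity 3 + 2 + 7 = 12.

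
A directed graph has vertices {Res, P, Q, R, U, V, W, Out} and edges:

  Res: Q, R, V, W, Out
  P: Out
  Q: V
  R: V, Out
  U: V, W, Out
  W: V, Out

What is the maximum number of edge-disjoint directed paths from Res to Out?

3

Assign every edge capacity 1; by Menger, the answer equals the max flow.
Path Res→Out (+1); total 1.
Path Res→R→Out (+1); total 2.
Path Res→W→Out (+1); total 3.
No residual Res→Out path; max flow = 3.
Certifying cut of size 3: {Res→Out, Res→R, Res→W}.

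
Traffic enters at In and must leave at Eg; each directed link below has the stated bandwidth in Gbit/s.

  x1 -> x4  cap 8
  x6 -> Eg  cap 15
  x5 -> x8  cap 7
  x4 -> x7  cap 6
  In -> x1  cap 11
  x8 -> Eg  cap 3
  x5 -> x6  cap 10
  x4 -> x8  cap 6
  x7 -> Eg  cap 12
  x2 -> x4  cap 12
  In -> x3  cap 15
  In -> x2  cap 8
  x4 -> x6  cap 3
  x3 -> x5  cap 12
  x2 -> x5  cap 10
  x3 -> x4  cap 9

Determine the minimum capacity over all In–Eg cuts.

22

Augment In→x1→x4→x6→Eg: bottleneck 3, flow now 3.
Augment In→x1→x4→x7→Eg: bottleneck 5, flow now 8.
Augment In→x2→x4→x7→Eg: bottleneck 1, flow now 9.
Augment In→x2→x4→x8→Eg: bottleneck 3, flow now 12.
Augment In→x2→x5→x6→Eg: bottleneck 4, flow now 16.
Augment In→x3→x5→x6→Eg: bottleneck 6, flow now 22.
No augmenting path remains; maximum flow = 22.
By max-flow min-cut, the minimum cut capacity equals the max flow.
In the residual graph, reachable from In: {In, x1, x2, x3, x4, x5, x8}.
Min-cut edges: x4→x6 (3), x4→x7 (6), x5→x6 (10), x8→Eg (3); capacity 3 + 6 + 10 + 3 = 22.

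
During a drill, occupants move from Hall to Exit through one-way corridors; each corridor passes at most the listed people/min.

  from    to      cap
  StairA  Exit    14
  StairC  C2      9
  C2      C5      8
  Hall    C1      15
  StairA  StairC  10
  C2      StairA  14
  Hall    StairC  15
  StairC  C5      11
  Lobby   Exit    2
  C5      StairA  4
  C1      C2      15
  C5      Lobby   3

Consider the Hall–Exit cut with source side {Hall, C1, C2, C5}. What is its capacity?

36

Edges leaving {Hall, C1, C2, C5}: Hall→StairC (15), C2→StairA (14), C5→Lobby (3), C5→StairA (4).
Cut capacity = 15 + 14 + 3 + 4 = 36.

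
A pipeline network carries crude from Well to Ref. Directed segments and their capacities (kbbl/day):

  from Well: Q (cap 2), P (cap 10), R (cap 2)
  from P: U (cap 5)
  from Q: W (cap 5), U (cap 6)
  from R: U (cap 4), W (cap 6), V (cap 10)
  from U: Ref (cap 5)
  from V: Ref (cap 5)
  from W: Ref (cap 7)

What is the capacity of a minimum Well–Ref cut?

9

Augment Well→P→U→Ref: bottleneck 5, flow now 5.
Augment Well→Q→W→Ref: bottleneck 2, flow now 7.
Augment Well→R→V→Ref: bottleneck 2, flow now 9.
No augmenting path remains; maximum flow = 9.
By max-flow min-cut, the minimum cut capacity equals the max flow.
In the residual graph, reachable from Well: {Well, P}.
Min-cut edges: Well→Q (2), Well→R (2), P→U (5); capacity 2 + 2 + 5 = 9.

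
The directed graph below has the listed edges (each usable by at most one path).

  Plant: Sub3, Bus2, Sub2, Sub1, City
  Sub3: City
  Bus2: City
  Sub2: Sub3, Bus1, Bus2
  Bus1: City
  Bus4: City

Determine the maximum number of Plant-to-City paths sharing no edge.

Assign every edge capacity 1; by Menger, the answer equals the max flow.
Path Plant→City (+1); total 1.
Path Plant→Bus2→City (+1); total 2.
Path Plant→Sub3→City (+1); total 3.
Path Plant→Sub2→Bus1→City (+1); total 4.
No residual Plant→City path; max flow = 4.
Certifying cut of size 4: {Plant→Bus2, Plant→City, Plant→Sub2, Plant→Sub3}.

4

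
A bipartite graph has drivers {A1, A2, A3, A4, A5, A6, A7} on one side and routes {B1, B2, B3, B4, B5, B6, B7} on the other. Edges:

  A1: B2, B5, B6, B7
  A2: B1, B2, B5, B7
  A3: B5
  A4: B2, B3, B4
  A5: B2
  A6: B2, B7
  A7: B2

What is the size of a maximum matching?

6

Unit-capacity flow: source→left, listed edges, right→sink; max matching = max flow.
Augmenting path A1→B2 (+1); matched 1.
Augmenting path A2→B1 (+1); matched 2.
Augmenting path A3→B5 (+1); matched 3.
Augmenting path A4→B3 (+1); matched 4.
Augmenting path A6→B7 (+1); matched 5.
Augmenting path A5→B2→A1→B6 (+1); matched 6.
No augmenting path remains; maximum matching = 6.
König certificate: {A1, A2, A3, A4, A6, B2} is a vertex cover of size 6 (every listed pair touches it), so no matching can be larger.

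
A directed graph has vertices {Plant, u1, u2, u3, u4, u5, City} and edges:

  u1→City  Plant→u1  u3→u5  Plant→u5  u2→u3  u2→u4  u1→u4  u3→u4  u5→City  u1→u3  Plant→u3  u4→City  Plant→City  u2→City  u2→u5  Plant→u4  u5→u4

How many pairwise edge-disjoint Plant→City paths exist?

4

Assign every edge capacity 1; by Menger, the answer equals the max flow.
Path Plant→City (+1); total 1.
Path Plant→u1→City (+1); total 2.
Path Plant→u4→City (+1); total 3.
Path Plant→u5→City (+1); total 4.
No residual Plant→City path; max flow = 4.
Certifying cut of size 4: {Plant→City, Plant→u1, u4→City, u5→City}.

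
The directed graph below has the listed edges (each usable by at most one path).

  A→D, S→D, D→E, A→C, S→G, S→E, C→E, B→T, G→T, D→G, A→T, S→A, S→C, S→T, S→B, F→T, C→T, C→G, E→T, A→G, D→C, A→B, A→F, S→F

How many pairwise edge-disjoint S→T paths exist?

Assign every edge capacity 1; by Menger, the answer equals the max flow.
Path S→T (+1); total 1.
Path S→A→T (+1); total 2.
Path S→B→T (+1); total 3.
Path S→C→T (+1); total 4.
Path S→E→T (+1); total 5.
Path S→F→T (+1); total 6.
Path S→G→T (+1); total 7.
No residual S→T path; max flow = 7.
Certifying cut of size 7: {C→T, E→T, G→T, S→A, S→B, S→F, S→T}.

7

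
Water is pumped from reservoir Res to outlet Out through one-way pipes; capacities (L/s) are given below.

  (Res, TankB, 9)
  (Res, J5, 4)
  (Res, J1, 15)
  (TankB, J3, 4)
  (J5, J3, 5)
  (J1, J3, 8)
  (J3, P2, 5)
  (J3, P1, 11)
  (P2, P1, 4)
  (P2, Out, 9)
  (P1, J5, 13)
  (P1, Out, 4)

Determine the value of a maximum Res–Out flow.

Augment Res→TankB→J3→P2→Out: bottleneck 4, flow now 4.
Augment Res→J5→J3→P2→Out: bottleneck 1, flow now 5.
Augment Res→J5→J3→P1→Out: bottleneck 3, flow now 8.
Augment Res→J1→J3→P1→Out: bottleneck 1, flow now 9.
No augmenting path remains; maximum flow = 9.
In the residual graph, reachable from Res: {Res, TankB, J5, J1, J3, P1}.
Min-cut edges: J3→P2 (5), P1→Out (4); capacity 5 + 4 = 9.
This cut is saturated, so no flow can exceed 9.

9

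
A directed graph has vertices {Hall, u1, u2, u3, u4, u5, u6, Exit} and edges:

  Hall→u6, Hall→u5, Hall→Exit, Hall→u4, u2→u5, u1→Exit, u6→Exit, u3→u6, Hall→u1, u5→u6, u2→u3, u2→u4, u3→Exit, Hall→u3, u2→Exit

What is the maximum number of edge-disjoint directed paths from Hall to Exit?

4

Assign every edge capacity 1; by Menger, the answer equals the max flow.
Path Hall→Exit (+1); total 1.
Path Hall→u1→Exit (+1); total 2.
Path Hall→u3→Exit (+1); total 3.
Path Hall→u6→Exit (+1); total 4.
No residual Hall→Exit path; max flow = 4.
Certifying cut of size 4: {Hall→Exit, Hall→u1, Hall→u3, u6→Exit}.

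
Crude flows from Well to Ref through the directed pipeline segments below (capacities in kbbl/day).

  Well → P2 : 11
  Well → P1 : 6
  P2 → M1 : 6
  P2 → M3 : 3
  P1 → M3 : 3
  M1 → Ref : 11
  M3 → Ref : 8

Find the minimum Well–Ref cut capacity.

12

Augment Well→P2→M1→Ref: bottleneck 6, flow now 6.
Augment Well→P2→M3→Ref: bottleneck 3, flow now 9.
Augment Well→P1→M3→Ref: bottleneck 3, flow now 12.
No augmenting path remains; maximum flow = 12.
By max-flow min-cut, the minimum cut capacity equals the max flow.
In the residual graph, reachable from Well: {Well, P2, P1}.
Min-cut edges: P2→M1 (6), P2→M3 (3), P1→M3 (3); capacity 6 + 3 + 3 = 12.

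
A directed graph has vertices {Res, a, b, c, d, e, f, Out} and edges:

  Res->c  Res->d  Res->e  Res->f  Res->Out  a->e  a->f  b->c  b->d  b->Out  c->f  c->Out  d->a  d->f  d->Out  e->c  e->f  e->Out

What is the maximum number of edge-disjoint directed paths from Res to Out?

4

Assign every edge capacity 1; by Menger, the answer equals the max flow.
Path Res→Out (+1); total 1.
Path Res→c→Out (+1); total 2.
Path Res→d→Out (+1); total 3.
Path Res→e→Out (+1); total 4.
No residual Res→Out path; max flow = 4.
Certifying cut of size 4: {Res→Out, Res→c, Res→d, Res→e}.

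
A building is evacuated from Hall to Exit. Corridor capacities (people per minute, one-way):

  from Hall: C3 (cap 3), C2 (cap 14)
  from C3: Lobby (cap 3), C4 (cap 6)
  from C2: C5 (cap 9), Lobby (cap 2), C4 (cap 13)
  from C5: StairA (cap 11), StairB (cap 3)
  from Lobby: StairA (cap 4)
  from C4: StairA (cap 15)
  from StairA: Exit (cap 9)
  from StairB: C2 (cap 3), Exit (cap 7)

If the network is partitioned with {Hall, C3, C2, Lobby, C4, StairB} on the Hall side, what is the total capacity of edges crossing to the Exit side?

35

Edges leaving {Hall, C3, C2, Lobby, C4, StairB}: C2→C5 (9), Lobby→StairA (4), C4→StairA (15), StairB→Exit (7).
Cut capacity = 9 + 4 + 15 + 7 = 35.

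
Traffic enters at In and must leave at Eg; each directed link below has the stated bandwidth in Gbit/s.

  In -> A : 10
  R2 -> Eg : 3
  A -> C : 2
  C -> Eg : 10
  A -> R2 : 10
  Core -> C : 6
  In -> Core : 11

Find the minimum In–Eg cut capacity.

11

Augment In→A→R2→Eg: bottleneck 3, flow now 3.
Augment In→A→C→Eg: bottleneck 2, flow now 5.
Augment In→Core→C→Eg: bottleneck 6, flow now 11.
No augmenting path remains; maximum flow = 11.
By max-flow min-cut, the minimum cut capacity equals the max flow.
In the residual graph, reachable from In: {In, A, Core, R2}.
Min-cut edges: A→C (2), Core→C (6), R2→Eg (3); capacity 2 + 6 + 3 = 11.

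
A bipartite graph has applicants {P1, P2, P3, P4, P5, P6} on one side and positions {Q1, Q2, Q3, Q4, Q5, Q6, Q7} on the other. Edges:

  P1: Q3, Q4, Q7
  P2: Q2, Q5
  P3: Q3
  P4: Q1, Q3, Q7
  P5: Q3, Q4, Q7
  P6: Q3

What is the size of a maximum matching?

Unit-capacity flow: source→left, listed edges, right→sink; max matching = max flow.
Augmenting path P1→Q3 (+1); matched 1.
Augmenting path P2→Q2 (+1); matched 2.
Augmenting path P4→Q1 (+1); matched 3.
Augmenting path P5→Q4 (+1); matched 4.
Augmenting path P3→Q3→P1→Q7 (+1); matched 5.
No augmenting path remains; maximum matching = 5.
König certificate: {P1, P2, P4, P5, Q3} is a vertex cover of size 5 (every listed pair touches it), so no matching can be larger.

5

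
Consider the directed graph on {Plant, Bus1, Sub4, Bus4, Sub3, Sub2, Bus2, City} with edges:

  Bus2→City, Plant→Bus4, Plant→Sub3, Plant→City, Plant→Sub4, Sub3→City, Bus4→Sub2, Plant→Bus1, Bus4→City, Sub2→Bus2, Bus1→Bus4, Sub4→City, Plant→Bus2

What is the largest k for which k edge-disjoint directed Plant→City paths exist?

5

Assign every edge capacity 1; by Menger, the answer equals the max flow.
Path Plant→City (+1); total 1.
Path Plant→Sub4→City (+1); total 2.
Path Plant→Bus4→City (+1); total 3.
Path Plant→Sub3→City (+1); total 4.
Path Plant→Bus2→City (+1); total 5.
No residual Plant→City path; max flow = 5.
Certifying cut of size 5: {Bus2→City, Bus4→City, Plant→City, Plant→Sub3, Plant→Sub4}.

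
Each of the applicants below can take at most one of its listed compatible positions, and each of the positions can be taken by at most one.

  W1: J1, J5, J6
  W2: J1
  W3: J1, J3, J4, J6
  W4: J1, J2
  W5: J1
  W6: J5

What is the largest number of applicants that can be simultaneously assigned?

5

Unit-capacity flow: source→left, listed edges, right→sink; max matching = max flow.
Augmenting path W1→J1 (+1); matched 1.
Augmenting path W3→J3 (+1); matched 2.
Augmenting path W4→J2 (+1); matched 3.
Augmenting path W6→J5 (+1); matched 4.
Augmenting path W2→J1→W1→J6 (+1); matched 5.
No augmenting path remains; maximum matching = 5.
König certificate: {W1, W3, W4, W6, J1} is a vertex cover of size 5 (every listed pair touches it), so no matching can be larger.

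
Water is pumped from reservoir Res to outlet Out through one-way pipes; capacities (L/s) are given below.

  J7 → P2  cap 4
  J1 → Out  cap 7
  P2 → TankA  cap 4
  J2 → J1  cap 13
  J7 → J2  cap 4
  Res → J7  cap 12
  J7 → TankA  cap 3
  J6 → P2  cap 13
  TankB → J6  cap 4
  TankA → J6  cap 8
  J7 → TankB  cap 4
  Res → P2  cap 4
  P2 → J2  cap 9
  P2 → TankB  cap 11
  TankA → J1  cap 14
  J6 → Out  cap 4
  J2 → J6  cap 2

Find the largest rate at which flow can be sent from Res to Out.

11

Augment Res→J7→TankA→J6→Out: bottleneck 3, flow now 3.
Augment Res→J7→J2→J6→Out: bottleneck 1, flow now 4.
Augment Res→J7→J2→J1→Out: bottleneck 3, flow now 7.
Augment Res→P2→TankA→J1→Out: bottleneck 4, flow now 11.
No augmenting path remains; maximum flow = 11.
In the residual graph, reachable from Res: {Res, J7, P2, TankA, J2, TankB, J6, J1}.
Min-cut edges: J6→Out (4), J1→Out (7); capacity 4 + 7 = 11.
This cut is saturated, so no flow can exceed 11.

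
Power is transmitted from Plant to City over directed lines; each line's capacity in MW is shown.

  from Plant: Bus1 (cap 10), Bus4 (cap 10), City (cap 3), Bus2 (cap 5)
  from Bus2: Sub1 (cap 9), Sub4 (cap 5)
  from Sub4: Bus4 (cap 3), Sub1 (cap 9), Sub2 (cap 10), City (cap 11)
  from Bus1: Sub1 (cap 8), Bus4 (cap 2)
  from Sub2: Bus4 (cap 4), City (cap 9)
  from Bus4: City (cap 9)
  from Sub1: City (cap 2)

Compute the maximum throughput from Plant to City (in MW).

Augment Plant→City: bottleneck 3, flow now 3.
Augment Plant→Bus4→City: bottleneck 9, flow now 12.
Augment Plant→Bus2→Sub4→City: bottleneck 5, flow now 17.
Augment Plant→Bus1→Sub1→City: bottleneck 2, flow now 19.
No augmenting path remains; maximum flow = 19.
In the residual graph, reachable from Plant: {Plant, Bus1, Bus4, Sub1}.
Min-cut edges: Plant→Bus2 (5), Plant→City (3), Bus4→City (9), Sub1→City (2); capacity 5 + 3 + 9 + 2 = 19.
This cut is saturated, so no flow can exceed 19.

19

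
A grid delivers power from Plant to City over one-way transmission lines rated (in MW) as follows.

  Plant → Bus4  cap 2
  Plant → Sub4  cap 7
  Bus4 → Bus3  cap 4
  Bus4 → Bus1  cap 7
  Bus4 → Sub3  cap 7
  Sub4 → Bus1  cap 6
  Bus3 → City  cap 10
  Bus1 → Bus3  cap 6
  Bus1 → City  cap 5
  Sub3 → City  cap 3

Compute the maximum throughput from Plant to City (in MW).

8

Augment Plant→Bus4→Bus3→City: bottleneck 2, flow now 2.
Augment Plant→Sub4→Bus1→City: bottleneck 5, flow now 7.
Augment Plant→Sub4→Bus1→Bus3→City: bottleneck 1, flow now 8.
No augmenting path remains; maximum flow = 8.
In the residual graph, reachable from Plant: {Plant, Sub4}.
Min-cut edges: Plant→Bus4 (2), Sub4→Bus1 (6); capacity 2 + 6 = 8.
This cut is saturated, so no flow can exceed 8.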